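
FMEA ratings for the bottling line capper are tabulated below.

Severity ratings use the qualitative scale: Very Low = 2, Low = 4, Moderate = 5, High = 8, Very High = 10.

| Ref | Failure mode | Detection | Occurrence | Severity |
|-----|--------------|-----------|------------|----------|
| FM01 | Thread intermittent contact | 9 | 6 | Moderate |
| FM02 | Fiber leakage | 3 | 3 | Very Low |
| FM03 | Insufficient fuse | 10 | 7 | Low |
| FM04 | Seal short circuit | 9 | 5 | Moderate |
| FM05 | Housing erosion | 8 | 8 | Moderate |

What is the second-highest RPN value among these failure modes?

RPN = Severity × Occurrence × Detection:
  FM01: 5 × 6 × 9 = 270
  FM02: 2 × 3 × 3 = 18
  FM03: 4 × 7 × 10 = 280
  FM04: 5 × 5 × 9 = 225
  FM05: 5 × 8 × 8 = 320
Sorted descending: 320, 280, 270, 225, 18.
The second-highest RPN is 280 (FM03).

280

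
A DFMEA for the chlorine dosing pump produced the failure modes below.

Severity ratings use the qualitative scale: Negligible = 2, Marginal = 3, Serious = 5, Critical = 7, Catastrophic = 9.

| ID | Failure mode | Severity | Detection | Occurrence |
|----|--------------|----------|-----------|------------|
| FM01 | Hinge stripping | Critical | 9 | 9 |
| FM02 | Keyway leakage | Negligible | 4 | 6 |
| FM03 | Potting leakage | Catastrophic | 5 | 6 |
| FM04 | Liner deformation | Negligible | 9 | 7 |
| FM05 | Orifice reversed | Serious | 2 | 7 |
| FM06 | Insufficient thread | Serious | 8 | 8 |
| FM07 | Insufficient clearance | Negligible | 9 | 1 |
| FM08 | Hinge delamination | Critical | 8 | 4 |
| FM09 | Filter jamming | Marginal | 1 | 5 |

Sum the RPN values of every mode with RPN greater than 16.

1643

RPN = Severity × Occurrence × Detection:
  FM01: 7 × 9 × 9 = 567
  FM02: 2 × 6 × 4 = 48
  FM03: 9 × 6 × 5 = 270
  FM04: 2 × 7 × 9 = 126
  FM05: 5 × 7 × 2 = 70
  FM06: 5 × 8 × 8 = 320
  FM07: 2 × 1 × 9 = 18
  FM08: 7 × 4 × 8 = 224
  FM09: 3 × 5 × 1 = 15
RPN > 16: FM01 (567), FM02 (48), FM03 (270), FM04 (126), FM05 (70), FM06 (320), FM07 (18), FM08 (224).
Sum: 567 + 48 + 270 + 126 + 70 + 320 + 18 + 224 = 1643.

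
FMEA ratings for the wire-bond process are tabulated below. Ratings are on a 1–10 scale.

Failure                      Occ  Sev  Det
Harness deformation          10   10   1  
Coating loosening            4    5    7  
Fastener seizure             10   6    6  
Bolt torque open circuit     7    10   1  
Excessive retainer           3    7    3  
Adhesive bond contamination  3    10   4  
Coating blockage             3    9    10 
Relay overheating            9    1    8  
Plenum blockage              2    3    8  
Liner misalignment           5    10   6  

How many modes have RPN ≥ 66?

8

RPN = Severity × Occurrence × Detection:
  Harness deformation: 10 × 10 × 1 = 100
  Coating loosening: 5 × 4 × 7 = 140
  Fastener seizure: 6 × 10 × 6 = 360
  Bolt torque open circuit: 10 × 7 × 1 = 70
  Excessive retainer: 7 × 3 × 3 = 63
  Adhesive bond contamination: 10 × 3 × 4 = 120
  Coating blockage: 9 × 3 × 10 = 270
  Relay overheating: 1 × 9 × 8 = 72
  Plenum blockage: 3 × 2 × 8 = 48
  Liner misalignment: 10 × 5 × 6 = 300
Modes with RPN ≥ 66: Harness deformation (100), Coating loosening (140), Fastener seizure (360), Bolt torque open circuit (70), Adhesive bond contamination (120), Coating blockage (270), Relay overheating (72), Liner misalignment (300) → 8.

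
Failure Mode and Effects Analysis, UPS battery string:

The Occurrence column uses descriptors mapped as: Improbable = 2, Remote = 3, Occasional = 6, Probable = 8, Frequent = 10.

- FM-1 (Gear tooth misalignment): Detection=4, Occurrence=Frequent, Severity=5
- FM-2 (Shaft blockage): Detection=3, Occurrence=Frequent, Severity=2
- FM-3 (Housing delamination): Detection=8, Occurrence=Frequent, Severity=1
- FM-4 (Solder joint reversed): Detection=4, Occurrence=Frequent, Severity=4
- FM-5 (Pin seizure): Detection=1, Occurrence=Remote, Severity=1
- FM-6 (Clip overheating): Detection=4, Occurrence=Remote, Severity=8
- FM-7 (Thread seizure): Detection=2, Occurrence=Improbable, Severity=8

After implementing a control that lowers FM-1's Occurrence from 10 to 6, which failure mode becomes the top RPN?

RPN = Severity × Occurrence × Detection:
  FM-1: 5 × 10 × 4 = 200
  FM-2: 2 × 10 × 3 = 60
  FM-3: 1 × 10 × 8 = 80
  FM-4: 4 × 10 × 4 = 160
  FM-5: 1 × 3 × 1 = 3
  FM-6: 8 × 3 × 4 = 96
  FM-7: 8 × 2 × 2 = 32
After action: FM-1 → 5 × 6 × 4 = 120.
Revised RPNs: FM-4=160, FM-1=120, FM-6=96, FM-3=80, FM-2=60, FM-7=32, FM-5=3.
Highest is now FM-4 (160).

FM-4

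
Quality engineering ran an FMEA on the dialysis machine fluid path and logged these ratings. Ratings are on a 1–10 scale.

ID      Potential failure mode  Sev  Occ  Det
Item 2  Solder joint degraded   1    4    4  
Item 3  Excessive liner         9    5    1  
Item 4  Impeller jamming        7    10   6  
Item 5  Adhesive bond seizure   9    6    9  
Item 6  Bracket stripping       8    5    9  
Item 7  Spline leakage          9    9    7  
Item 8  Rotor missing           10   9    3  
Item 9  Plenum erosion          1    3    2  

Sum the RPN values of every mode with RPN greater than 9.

2164

RPN = Severity × Occurrence × Detection:
  Item 2: 1 × 4 × 4 = 16
  Item 3: 9 × 5 × 1 = 45
  Item 4: 7 × 10 × 6 = 420
  Item 5: 9 × 6 × 9 = 486
  Item 6: 8 × 5 × 9 = 360
  Item 7: 9 × 9 × 7 = 567
  Item 8: 10 × 9 × 3 = 270
  Item 9: 1 × 3 × 2 = 6
RPN > 9: Item 2 (16), Item 3 (45), Item 4 (420), Item 5 (486), Item 6 (360), Item 7 (567), Item 8 (270).
Sum: 16 + 45 + 420 + 486 + 360 + 567 + 270 = 2164.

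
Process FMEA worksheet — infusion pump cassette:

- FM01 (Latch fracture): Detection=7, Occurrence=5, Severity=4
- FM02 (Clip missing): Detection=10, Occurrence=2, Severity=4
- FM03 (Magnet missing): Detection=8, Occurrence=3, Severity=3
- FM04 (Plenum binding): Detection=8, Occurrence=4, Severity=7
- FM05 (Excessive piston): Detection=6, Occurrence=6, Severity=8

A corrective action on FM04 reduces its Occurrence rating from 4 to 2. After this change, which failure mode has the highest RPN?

RPN = Severity × Occurrence × Detection:
  FM01: 4 × 5 × 7 = 140
  FM02: 4 × 2 × 10 = 80
  FM03: 3 × 3 × 8 = 72
  FM04: 7 × 4 × 8 = 224
  FM05: 8 × 6 × 6 = 288
After action: FM04 → 7 × 2 × 8 = 112.
Revised RPNs: FM05=288, FM01=140, FM04=112, FM02=80, FM03=72.
Highest is now FM05 (288).

FM05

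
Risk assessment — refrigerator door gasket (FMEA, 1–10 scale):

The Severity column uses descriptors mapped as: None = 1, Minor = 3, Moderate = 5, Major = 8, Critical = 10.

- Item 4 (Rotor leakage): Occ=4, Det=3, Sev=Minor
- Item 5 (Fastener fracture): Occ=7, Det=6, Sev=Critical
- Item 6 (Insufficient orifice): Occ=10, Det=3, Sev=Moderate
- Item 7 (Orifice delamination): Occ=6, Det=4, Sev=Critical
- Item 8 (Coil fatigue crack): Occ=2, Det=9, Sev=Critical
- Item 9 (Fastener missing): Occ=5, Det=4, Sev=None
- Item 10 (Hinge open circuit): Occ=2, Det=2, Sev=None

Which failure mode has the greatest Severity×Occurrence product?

Item 5

Criticality = Severity × Occurrence:
  Item 4: 3 × 4 = 12
  Item 5: 10 × 7 = 70
  Item 6: 5 × 10 = 50
  Item 7: 10 × 6 = 60
  Item 8: 10 × 2 = 20
  Item 9: 1 × 5 = 5
  Item 10: 1 × 2 = 2
Highest criticality is 70 → Item 5.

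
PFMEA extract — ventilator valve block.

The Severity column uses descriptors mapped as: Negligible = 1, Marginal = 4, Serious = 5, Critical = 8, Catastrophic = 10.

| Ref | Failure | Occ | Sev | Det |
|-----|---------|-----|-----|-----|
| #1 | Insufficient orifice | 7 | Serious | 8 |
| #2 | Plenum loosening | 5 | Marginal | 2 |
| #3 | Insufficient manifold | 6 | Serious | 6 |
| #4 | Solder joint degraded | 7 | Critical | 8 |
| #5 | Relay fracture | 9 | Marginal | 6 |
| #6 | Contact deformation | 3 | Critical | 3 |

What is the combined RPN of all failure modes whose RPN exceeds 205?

944

RPN = Severity × Occurrence × Detection:
  #1: 5 × 7 × 8 = 280
  #2: 4 × 5 × 2 = 40
  #3: 5 × 6 × 6 = 180
  #4: 8 × 7 × 8 = 448
  #5: 4 × 9 × 6 = 216
  #6: 8 × 3 × 3 = 72
RPN > 205: #1 (280), #4 (448), #5 (216).
Sum: 280 + 448 + 216 = 944.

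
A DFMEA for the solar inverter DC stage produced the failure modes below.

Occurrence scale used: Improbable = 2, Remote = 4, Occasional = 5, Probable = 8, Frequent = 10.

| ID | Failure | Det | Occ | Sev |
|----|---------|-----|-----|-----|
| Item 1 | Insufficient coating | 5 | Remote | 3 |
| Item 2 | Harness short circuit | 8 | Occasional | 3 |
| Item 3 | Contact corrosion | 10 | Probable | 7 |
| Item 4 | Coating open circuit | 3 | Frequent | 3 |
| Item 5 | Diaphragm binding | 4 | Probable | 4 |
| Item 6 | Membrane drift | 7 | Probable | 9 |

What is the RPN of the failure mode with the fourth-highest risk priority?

120

RPN = Severity × Occurrence × Detection:
  Item 1: 3 × 4 × 5 = 60
  Item 2: 3 × 5 × 8 = 120
  Item 3: 7 × 8 × 10 = 560
  Item 4: 3 × 10 × 3 = 90
  Item 5: 4 × 8 × 4 = 128
  Item 6: 9 × 8 × 7 = 504
Sorted descending: 560, 504, 128, 120, 90, 60.
The fourth-highest RPN is 120 (Item 2).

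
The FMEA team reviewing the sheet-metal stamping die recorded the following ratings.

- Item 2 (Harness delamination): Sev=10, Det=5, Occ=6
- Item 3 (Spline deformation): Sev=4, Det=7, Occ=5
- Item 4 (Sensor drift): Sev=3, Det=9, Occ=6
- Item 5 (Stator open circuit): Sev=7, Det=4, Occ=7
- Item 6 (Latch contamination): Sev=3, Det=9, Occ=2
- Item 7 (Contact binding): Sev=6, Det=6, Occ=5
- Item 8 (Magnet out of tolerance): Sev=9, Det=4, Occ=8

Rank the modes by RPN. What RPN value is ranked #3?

RPN = Severity × Occurrence × Detection:
  Item 2: 10 × 6 × 5 = 300
  Item 3: 4 × 5 × 7 = 140
  Item 4: 3 × 6 × 9 = 162
  Item 5: 7 × 7 × 4 = 196
  Item 6: 3 × 2 × 9 = 54
  Item 7: 6 × 5 × 6 = 180
  Item 8: 9 × 8 × 4 = 288
Sorted descending: 300, 288, 196, 180, 162, 140, 54.
The third-highest RPN is 196 (Item 5).

196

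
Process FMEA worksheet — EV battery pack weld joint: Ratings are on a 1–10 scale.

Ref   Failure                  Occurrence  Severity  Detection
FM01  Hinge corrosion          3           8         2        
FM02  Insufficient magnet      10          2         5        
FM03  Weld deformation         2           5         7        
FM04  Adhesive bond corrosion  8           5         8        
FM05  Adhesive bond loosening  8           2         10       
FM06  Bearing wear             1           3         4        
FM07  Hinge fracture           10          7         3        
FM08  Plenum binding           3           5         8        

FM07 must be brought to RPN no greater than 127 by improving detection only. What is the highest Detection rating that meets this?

FM07: S=7, O=10, D=3 → current RPN = 210.
Fixed product = 70. Need 70 × D ≤ 127, so D ≤ 127/70 = 1.81.
Maximum integer Detection rating = 1 (gives RPN 70; D=2 would give 140 > 127).

1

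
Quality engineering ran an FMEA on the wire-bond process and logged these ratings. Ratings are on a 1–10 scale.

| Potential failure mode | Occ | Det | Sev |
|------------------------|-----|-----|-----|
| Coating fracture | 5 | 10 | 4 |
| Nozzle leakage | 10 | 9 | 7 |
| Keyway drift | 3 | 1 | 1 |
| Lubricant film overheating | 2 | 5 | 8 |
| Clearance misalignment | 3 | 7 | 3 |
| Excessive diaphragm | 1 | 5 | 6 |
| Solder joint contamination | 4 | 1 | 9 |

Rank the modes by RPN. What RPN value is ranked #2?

RPN = Severity × Occurrence × Detection:
  Coating fracture: 4 × 5 × 10 = 200
  Nozzle leakage: 7 × 10 × 9 = 630
  Keyway drift: 1 × 3 × 1 = 3
  Lubricant film overheating: 8 × 2 × 5 = 80
  Clearance misalignment: 3 × 3 × 7 = 63
  Excessive diaphragm: 6 × 1 × 5 = 30
  Solder joint contamination: 9 × 4 × 1 = 36
Sorted descending: 630, 200, 80, 63, 36, 30, 3.
The second-highest RPN is 200 (Coating fracture).

200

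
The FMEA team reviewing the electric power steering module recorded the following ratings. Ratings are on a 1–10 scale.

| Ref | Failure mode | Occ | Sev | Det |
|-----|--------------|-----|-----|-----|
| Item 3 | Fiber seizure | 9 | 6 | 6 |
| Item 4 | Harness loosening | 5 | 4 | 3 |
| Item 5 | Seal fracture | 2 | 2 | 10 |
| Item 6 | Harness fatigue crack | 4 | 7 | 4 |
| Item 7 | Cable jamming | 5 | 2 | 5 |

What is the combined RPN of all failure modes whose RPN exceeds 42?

RPN = Severity × Occurrence × Detection:
  Item 3: 6 × 9 × 6 = 324
  Item 4: 4 × 5 × 3 = 60
  Item 5: 2 × 2 × 10 = 40
  Item 6: 7 × 4 × 4 = 112
  Item 7: 2 × 5 × 5 = 50
RPN > 42: Item 3 (324), Item 4 (60), Item 6 (112), Item 7 (50).
Sum: 324 + 60 + 112 + 50 = 546.

546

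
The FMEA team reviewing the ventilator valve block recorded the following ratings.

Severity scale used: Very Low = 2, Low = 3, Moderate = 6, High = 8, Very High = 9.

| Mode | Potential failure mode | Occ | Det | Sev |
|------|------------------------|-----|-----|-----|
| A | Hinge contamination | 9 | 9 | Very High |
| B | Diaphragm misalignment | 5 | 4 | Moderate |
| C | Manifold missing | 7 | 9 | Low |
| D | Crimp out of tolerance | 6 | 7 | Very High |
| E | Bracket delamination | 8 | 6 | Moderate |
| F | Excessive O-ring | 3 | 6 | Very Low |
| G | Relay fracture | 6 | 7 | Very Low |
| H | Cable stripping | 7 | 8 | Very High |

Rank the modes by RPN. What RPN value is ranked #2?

504

RPN = Severity × Occurrence × Detection:
  A: 9 × 9 × 9 = 729
  B: 6 × 5 × 4 = 120
  C: 3 × 7 × 9 = 189
  D: 9 × 6 × 7 = 378
  E: 6 × 8 × 6 = 288
  F: 2 × 3 × 6 = 36
  G: 2 × 6 × 7 = 84
  H: 9 × 7 × 8 = 504
Sorted descending: 729, 504, 378, 288, 189, 120, 84, 36.
The second-highest RPN is 504 (H).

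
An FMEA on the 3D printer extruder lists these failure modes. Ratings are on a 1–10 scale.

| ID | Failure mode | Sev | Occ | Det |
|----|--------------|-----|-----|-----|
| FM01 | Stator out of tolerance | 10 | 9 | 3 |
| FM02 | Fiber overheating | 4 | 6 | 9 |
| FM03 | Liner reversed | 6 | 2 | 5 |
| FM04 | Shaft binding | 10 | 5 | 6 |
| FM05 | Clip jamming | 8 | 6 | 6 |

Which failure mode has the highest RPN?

RPN = Severity × Occurrence × Detection:
  FM01: 10 × 9 × 3 = 270
  FM02: 4 × 6 × 9 = 216
  FM03: 6 × 2 × 5 = 60
  FM04: 10 × 5 × 6 = 300
  FM05: 8 × 6 × 6 = 288
Highest RPN is 300 → FM04.

FM04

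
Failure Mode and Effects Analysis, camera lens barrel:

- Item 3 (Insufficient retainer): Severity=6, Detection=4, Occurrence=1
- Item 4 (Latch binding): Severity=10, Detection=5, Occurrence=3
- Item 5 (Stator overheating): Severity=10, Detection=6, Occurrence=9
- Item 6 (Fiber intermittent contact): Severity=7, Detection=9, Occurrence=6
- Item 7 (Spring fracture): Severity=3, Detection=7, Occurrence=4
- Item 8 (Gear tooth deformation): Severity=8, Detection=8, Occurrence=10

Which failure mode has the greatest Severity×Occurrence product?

Criticality = Severity × Occurrence:
  Item 3: 6 × 1 = 6
  Item 4: 10 × 3 = 30
  Item 5: 10 × 9 = 90
  Item 6: 7 × 6 = 42
  Item 7: 3 × 4 = 12
  Item 8: 8 × 10 = 80
Highest criticality is 90 → Item 5.

Item 5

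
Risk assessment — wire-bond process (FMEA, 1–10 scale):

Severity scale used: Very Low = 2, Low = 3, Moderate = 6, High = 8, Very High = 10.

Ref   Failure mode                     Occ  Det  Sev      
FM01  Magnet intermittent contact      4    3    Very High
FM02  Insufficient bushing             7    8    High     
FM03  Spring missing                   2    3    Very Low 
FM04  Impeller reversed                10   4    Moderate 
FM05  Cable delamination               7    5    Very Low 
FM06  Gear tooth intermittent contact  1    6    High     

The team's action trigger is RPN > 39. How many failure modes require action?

5

RPN = Severity × Occurrence × Detection:
  FM01: 10 × 4 × 3 = 120
  FM02: 8 × 7 × 8 = 448
  FM03: 2 × 2 × 3 = 12
  FM04: 6 × 10 × 4 = 240
  FM05: 2 × 7 × 5 = 70
  FM06: 8 × 1 × 6 = 48
Modes with RPN > 39: FM01 (120), FM02 (448), FM04 (240), FM05 (70), FM06 (48) → 5.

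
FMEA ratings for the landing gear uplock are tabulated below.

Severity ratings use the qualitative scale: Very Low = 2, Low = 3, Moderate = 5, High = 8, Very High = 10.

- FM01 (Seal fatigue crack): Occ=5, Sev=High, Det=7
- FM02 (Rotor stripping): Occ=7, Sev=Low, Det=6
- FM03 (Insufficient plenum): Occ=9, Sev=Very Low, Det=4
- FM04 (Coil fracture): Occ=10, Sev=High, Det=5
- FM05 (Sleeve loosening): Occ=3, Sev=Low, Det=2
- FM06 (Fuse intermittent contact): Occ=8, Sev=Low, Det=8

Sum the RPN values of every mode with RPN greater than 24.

1070

RPN = Severity × Occurrence × Detection:
  FM01: 8 × 5 × 7 = 280
  FM02: 3 × 7 × 6 = 126
  FM03: 2 × 9 × 4 = 72
  FM04: 8 × 10 × 5 = 400
  FM05: 3 × 3 × 2 = 18
  FM06: 3 × 8 × 8 = 192
RPN > 24: FM01 (280), FM02 (126), FM03 (72), FM04 (400), FM06 (192).
Sum: 280 + 126 + 72 + 400 + 192 = 1070.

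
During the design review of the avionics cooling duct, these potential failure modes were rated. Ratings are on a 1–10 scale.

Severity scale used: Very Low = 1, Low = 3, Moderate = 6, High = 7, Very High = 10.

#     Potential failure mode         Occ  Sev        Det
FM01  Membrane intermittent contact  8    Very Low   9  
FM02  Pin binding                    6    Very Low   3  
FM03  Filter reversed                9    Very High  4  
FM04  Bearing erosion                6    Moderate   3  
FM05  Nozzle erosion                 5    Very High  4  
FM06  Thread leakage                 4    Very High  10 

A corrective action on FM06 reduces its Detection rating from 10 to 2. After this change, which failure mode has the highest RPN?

FM03

RPN = Severity × Occurrence × Detection:
  FM01: 1 × 8 × 9 = 72
  FM02: 1 × 6 × 3 = 18
  FM03: 10 × 9 × 4 = 360
  FM04: 6 × 6 × 3 = 108
  FM05: 10 × 5 × 4 = 200
  FM06: 10 × 4 × 10 = 400
After action: FM06 → 10 × 4 × 2 = 80.
Revised RPNs: FM03=360, FM05=200, FM04=108, FM06=80, FM01=72, FM02=18.
Highest is now FM03 (360).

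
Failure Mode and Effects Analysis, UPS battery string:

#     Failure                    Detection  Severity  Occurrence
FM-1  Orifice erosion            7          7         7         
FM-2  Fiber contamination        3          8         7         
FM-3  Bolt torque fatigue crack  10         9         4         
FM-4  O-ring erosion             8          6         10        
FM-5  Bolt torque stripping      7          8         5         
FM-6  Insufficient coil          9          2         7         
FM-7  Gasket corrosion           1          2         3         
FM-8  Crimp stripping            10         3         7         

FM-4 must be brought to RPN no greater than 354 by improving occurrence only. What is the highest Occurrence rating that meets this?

7

FM-4: S=6, O=10, D=8 → current RPN = 480.
Fixed product = 48. Need 48 × O ≤ 354, so O ≤ 354/48 = 7.38.
Maximum integer Occurrence rating = 7 (gives RPN 336; O=8 would give 384 > 354).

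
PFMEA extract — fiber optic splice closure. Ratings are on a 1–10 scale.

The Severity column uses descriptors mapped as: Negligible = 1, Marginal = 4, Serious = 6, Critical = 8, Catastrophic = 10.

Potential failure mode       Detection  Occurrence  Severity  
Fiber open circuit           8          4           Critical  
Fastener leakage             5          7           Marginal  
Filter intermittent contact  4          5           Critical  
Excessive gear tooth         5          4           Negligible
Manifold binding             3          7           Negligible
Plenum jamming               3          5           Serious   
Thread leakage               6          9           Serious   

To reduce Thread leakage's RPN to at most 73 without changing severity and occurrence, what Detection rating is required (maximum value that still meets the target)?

Thread leakage: S=6, O=9, D=6 → current RPN = 324.
Fixed product = 54. Need 54 × D ≤ 73, so D ≤ 73/54 = 1.35.
Maximum integer Detection rating = 1 (gives RPN 54; D=2 would give 108 > 73).

1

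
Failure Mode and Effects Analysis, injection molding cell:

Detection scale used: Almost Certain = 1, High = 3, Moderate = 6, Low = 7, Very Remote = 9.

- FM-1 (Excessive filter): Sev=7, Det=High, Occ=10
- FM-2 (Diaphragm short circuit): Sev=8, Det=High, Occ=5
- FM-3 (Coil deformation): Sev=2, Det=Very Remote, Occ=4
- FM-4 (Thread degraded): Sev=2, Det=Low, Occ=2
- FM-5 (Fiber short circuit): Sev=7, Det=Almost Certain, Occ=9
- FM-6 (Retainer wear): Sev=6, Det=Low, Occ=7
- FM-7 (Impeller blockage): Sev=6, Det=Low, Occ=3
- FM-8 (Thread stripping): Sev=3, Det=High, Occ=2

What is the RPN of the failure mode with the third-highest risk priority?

RPN = Severity × Occurrence × Detection:
  FM-1: 7 × 10 × 3 = 210
  FM-2: 8 × 5 × 3 = 120
  FM-3: 2 × 4 × 9 = 72
  FM-4: 2 × 2 × 7 = 28
  FM-5: 7 × 9 × 1 = 63
  FM-6: 6 × 7 × 7 = 294
  FM-7: 6 × 3 × 7 = 126
  FM-8: 3 × 2 × 3 = 18
Sorted descending: 294, 210, 126, 120, 72, 63, 28, 18.
The third-highest RPN is 126 (FM-7).

126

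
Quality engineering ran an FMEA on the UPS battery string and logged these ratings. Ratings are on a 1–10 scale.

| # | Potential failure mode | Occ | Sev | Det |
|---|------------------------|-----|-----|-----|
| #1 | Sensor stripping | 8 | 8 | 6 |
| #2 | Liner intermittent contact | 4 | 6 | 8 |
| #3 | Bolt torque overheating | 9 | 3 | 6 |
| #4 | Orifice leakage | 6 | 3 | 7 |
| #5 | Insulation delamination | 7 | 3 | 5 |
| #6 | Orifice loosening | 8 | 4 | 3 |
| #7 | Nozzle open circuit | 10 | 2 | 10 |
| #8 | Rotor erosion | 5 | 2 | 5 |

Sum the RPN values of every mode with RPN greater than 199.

RPN = Severity × Occurrence × Detection:
  #1: 8 × 8 × 6 = 384
  #2: 6 × 4 × 8 = 192
  #3: 3 × 9 × 6 = 162
  #4: 3 × 6 × 7 = 126
  #5: 3 × 7 × 5 = 105
  #6: 4 × 8 × 3 = 96
  #7: 2 × 10 × 10 = 200
  #8: 2 × 5 × 5 = 50
RPN > 199: #1 (384), #7 (200).
Sum: 384 + 200 = 584.

584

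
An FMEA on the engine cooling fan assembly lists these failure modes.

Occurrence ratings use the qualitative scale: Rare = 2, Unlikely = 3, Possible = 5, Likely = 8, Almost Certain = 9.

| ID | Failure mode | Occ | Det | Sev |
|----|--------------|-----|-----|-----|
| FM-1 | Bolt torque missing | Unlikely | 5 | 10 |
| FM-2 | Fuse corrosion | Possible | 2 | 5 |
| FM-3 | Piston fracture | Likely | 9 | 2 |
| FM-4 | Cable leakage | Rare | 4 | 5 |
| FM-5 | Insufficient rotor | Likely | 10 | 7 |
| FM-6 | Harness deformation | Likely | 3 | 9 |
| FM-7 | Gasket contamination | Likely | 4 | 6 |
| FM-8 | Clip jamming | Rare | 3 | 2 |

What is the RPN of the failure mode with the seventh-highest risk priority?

40

RPN = Severity × Occurrence × Detection:
  FM-1: 10 × 3 × 5 = 150
  FM-2: 5 × 5 × 2 = 50
  FM-3: 2 × 8 × 9 = 144
  FM-4: 5 × 2 × 4 = 40
  FM-5: 7 × 8 × 10 = 560
  FM-6: 9 × 8 × 3 = 216
  FM-7: 6 × 8 × 4 = 192
  FM-8: 2 × 2 × 3 = 12
Sorted descending: 560, 216, 192, 150, 144, 50, 40, 12.
The seventh-highest RPN is 40 (FM-4).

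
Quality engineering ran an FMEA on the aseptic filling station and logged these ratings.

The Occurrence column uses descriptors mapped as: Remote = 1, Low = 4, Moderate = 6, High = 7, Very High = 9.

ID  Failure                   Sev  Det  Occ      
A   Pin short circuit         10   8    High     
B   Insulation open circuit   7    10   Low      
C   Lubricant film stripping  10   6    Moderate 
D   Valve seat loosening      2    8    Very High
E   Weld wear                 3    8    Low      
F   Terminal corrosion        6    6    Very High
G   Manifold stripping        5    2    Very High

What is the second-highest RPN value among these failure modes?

360

RPN = Severity × Occurrence × Detection:
  A: 10 × 7 × 8 = 560
  B: 7 × 4 × 10 = 280
  C: 10 × 6 × 6 = 360
  D: 2 × 9 × 8 = 144
  E: 3 × 4 × 8 = 96
  F: 6 × 9 × 6 = 324
  G: 5 × 9 × 2 = 90
Sorted descending: 560, 360, 324, 280, 144, 96, 90.
The second-highest RPN is 360 (C).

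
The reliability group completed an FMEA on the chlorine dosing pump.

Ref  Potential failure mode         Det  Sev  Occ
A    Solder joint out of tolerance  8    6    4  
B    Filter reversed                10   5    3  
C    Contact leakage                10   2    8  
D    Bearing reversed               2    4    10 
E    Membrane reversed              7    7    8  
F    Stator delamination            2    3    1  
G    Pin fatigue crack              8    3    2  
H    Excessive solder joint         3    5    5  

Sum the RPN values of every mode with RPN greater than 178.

RPN = Severity × Occurrence × Detection:
  A: 6 × 4 × 8 = 192
  B: 5 × 3 × 10 = 150
  C: 2 × 8 × 10 = 160
  D: 4 × 10 × 2 = 80
  E: 7 × 8 × 7 = 392
  F: 3 × 1 × 2 = 6
  G: 3 × 2 × 8 = 48
  H: 5 × 5 × 3 = 75
RPN > 178: A (192), E (392).
Sum: 192 + 392 = 584.

584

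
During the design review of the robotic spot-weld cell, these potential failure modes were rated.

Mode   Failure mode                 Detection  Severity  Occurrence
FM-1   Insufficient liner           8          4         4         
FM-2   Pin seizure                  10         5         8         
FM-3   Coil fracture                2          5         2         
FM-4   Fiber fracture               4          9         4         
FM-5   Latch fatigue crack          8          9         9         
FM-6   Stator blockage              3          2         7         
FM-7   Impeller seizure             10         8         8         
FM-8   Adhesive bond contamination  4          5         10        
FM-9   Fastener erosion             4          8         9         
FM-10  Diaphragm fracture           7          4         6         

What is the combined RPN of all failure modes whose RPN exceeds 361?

RPN = Severity × Occurrence × Detection:
  FM-1: 4 × 4 × 8 = 128
  FM-2: 5 × 8 × 10 = 400
  FM-3: 5 × 2 × 2 = 20
  FM-4: 9 × 4 × 4 = 144
  FM-5: 9 × 9 × 8 = 648
  FM-6: 2 × 7 × 3 = 42
  FM-7: 8 × 8 × 10 = 640
  FM-8: 5 × 10 × 4 = 200
  FM-9: 8 × 9 × 4 = 288
  FM-10: 4 × 6 × 7 = 168
RPN > 361: FM-2 (400), FM-5 (648), FM-7 (640).
Sum: 400 + 648 + 640 = 1688.

1688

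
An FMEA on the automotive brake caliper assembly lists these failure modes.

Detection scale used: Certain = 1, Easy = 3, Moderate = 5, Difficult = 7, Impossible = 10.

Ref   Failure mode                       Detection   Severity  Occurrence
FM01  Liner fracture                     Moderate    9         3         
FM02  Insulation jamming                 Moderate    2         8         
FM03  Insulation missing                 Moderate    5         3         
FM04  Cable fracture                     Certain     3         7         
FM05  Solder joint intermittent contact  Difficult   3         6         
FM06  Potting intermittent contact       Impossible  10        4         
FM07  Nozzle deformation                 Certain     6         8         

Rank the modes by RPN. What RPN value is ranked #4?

80

RPN = Severity × Occurrence × Detection:
  FM01: 9 × 3 × 5 = 135
  FM02: 2 × 8 × 5 = 80
  FM03: 5 × 3 × 5 = 75
  FM04: 3 × 7 × 1 = 21
  FM05: 3 × 6 × 7 = 126
  FM06: 10 × 4 × 10 = 400
  FM07: 6 × 8 × 1 = 48
Sorted descending: 400, 135, 126, 80, 75, 48, 21.
The fourth-highest RPN is 80 (FM02).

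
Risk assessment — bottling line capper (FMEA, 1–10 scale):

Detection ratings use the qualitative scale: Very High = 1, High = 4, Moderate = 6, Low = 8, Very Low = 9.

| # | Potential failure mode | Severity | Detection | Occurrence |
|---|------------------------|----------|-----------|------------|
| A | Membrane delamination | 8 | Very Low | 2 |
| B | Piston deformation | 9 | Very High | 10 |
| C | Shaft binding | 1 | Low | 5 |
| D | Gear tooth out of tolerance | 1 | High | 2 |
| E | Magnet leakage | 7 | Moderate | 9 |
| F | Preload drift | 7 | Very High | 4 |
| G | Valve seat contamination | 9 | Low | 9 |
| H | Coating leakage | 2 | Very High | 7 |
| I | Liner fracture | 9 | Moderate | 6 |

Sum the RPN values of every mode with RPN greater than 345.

1026

RPN = Severity × Occurrence × Detection:
  A: 8 × 2 × 9 = 144
  B: 9 × 10 × 1 = 90
  C: 1 × 5 × 8 = 40
  D: 1 × 2 × 4 = 8
  E: 7 × 9 × 6 = 378
  F: 7 × 4 × 1 = 28
  G: 9 × 9 × 8 = 648
  H: 2 × 7 × 1 = 14
  I: 9 × 6 × 6 = 324
RPN > 345: E (378), G (648).
Sum: 378 + 648 = 1026.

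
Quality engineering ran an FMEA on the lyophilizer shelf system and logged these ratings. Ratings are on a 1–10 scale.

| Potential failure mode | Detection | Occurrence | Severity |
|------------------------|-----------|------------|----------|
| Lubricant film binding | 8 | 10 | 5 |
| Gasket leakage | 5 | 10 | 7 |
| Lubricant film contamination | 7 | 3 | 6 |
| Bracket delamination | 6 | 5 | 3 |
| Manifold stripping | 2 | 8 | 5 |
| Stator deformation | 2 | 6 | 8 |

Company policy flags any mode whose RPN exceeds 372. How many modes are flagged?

1

RPN = Severity × Occurrence × Detection:
  Lubricant film binding: 5 × 10 × 8 = 400
  Gasket leakage: 7 × 10 × 5 = 350
  Lubricant film contamination: 6 × 3 × 7 = 126
  Bracket delamination: 3 × 5 × 6 = 90
  Manifold stripping: 5 × 8 × 2 = 80
  Stator deformation: 8 × 6 × 2 = 96
Modes with RPN > 372: Lubricant film binding (400) → 1.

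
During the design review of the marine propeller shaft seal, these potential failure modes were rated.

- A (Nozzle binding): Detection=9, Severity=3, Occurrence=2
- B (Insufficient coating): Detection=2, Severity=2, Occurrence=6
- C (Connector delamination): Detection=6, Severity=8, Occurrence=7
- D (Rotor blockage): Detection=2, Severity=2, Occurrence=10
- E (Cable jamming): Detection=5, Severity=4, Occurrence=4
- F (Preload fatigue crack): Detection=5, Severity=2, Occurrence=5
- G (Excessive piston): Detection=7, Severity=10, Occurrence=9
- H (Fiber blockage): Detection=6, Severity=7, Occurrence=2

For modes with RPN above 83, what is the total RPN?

1050

RPN = Severity × Occurrence × Detection:
  A: 3 × 2 × 9 = 54
  B: 2 × 6 × 2 = 24
  C: 8 × 7 × 6 = 336
  D: 2 × 10 × 2 = 40
  E: 4 × 4 × 5 = 80
  F: 2 × 5 × 5 = 50
  G: 10 × 9 × 7 = 630
  H: 7 × 2 × 6 = 84
RPN > 83: C (336), G (630), H (84).
Sum: 336 + 630 + 84 = 1050.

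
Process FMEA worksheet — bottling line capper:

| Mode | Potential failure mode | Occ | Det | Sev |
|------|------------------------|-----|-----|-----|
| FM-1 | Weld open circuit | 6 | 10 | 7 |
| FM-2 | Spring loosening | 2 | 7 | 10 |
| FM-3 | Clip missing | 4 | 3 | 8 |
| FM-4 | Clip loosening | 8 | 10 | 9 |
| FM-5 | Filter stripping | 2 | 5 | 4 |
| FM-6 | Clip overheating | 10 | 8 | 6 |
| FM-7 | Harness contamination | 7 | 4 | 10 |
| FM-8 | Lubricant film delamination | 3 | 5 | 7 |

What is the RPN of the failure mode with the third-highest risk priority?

RPN = Severity × Occurrence × Detection:
  FM-1: 7 × 6 × 10 = 420
  FM-2: 10 × 2 × 7 = 140
  FM-3: 8 × 4 × 3 = 96
  FM-4: 9 × 8 × 10 = 720
  FM-5: 4 × 2 × 5 = 40
  FM-6: 6 × 10 × 8 = 480
  FM-7: 10 × 7 × 4 = 280
  FM-8: 7 × 3 × 5 = 105
Sorted descending: 720, 480, 420, 280, 140, 105, 96, 40.
The third-highest RPN is 420 (FM-1).

420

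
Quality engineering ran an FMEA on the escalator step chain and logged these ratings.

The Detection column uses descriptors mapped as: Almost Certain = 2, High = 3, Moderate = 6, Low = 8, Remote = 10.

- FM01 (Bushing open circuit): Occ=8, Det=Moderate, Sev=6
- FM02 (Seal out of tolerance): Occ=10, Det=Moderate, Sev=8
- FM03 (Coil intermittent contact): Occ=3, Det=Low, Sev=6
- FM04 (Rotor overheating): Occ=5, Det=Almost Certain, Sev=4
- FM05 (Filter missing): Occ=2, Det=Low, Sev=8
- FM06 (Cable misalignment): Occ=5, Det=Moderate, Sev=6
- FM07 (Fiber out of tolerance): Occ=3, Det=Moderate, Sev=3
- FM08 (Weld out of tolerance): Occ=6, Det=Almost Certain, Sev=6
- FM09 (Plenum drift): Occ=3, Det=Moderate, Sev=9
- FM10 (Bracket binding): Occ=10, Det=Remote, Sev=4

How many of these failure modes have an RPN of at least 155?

5

RPN = Severity × Occurrence × Detection:
  FM01: 6 × 8 × 6 = 288
  FM02: 8 × 10 × 6 = 480
  FM03: 6 × 3 × 8 = 144
  FM04: 4 × 5 × 2 = 40
  FM05: 8 × 2 × 8 = 128
  FM06: 6 × 5 × 6 = 180
  FM07: 3 × 3 × 6 = 54
  FM08: 6 × 6 × 2 = 72
  FM09: 9 × 3 × 6 = 162
  FM10: 4 × 10 × 10 = 400
Modes with RPN ≥ 155: FM01 (288), FM02 (480), FM06 (180), FM09 (162), FM10 (400) → 5.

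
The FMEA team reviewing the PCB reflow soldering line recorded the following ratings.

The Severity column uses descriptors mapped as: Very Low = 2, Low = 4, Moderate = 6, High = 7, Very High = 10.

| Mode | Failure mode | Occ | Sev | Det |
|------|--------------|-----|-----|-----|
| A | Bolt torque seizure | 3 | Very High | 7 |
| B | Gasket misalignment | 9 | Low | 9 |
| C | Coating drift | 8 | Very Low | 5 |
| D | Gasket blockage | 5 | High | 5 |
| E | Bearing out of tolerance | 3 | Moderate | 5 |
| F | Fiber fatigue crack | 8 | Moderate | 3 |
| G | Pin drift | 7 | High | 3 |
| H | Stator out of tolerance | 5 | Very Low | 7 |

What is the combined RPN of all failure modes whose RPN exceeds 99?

1000

RPN = Severity × Occurrence × Detection:
  A: 10 × 3 × 7 = 210
  B: 4 × 9 × 9 = 324
  C: 2 × 8 × 5 = 80
  D: 7 × 5 × 5 = 175
  E: 6 × 3 × 5 = 90
  F: 6 × 8 × 3 = 144
  G: 7 × 7 × 3 = 147
  H: 2 × 5 × 7 = 70
RPN > 99: A (210), B (324), D (175), F (144), G (147).
Sum: 210 + 324 + 175 + 144 + 147 = 1000.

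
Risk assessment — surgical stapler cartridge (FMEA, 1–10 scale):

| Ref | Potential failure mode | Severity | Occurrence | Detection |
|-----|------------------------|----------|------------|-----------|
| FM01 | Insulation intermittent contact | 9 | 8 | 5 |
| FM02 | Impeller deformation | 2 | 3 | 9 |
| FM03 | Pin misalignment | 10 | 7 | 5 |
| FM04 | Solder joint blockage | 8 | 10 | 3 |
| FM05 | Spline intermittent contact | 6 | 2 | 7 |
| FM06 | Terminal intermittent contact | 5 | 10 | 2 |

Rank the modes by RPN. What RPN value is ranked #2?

350

RPN = Severity × Occurrence × Detection:
  FM01: 9 × 8 × 5 = 360
  FM02: 2 × 3 × 9 = 54
  FM03: 10 × 7 × 5 = 350
  FM04: 8 × 10 × 3 = 240
  FM05: 6 × 2 × 7 = 84
  FM06: 5 × 10 × 2 = 100
Sorted descending: 360, 350, 240, 100, 84, 54.
The second-highest RPN is 350 (FM03).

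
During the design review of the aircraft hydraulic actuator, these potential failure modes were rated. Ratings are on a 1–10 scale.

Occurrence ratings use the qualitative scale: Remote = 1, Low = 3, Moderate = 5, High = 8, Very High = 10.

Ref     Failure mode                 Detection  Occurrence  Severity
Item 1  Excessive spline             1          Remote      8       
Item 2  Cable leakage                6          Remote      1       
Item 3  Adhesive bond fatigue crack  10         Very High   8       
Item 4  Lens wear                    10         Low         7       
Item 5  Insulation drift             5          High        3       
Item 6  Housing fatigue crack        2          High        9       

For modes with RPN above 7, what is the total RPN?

RPN = Severity × Occurrence × Detection:
  Item 1: 8 × 1 × 1 = 8
  Item 2: 1 × 1 × 6 = 6
  Item 3: 8 × 10 × 10 = 800
  Item 4: 7 × 3 × 10 = 210
  Item 5: 3 × 8 × 5 = 120
  Item 6: 9 × 8 × 2 = 144
RPN > 7: Item 1 (8), Item 3 (800), Item 4 (210), Item 5 (120), Item 6 (144).
Sum: 8 + 800 + 210 + 120 + 144 = 1282.

1282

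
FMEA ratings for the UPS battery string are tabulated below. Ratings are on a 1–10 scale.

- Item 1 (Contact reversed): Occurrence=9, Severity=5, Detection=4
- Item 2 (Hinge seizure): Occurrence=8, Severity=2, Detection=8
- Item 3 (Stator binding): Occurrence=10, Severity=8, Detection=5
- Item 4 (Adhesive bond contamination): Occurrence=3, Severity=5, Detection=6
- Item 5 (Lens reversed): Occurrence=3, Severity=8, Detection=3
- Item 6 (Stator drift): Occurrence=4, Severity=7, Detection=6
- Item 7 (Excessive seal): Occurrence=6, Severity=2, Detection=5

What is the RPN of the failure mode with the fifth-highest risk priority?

90

RPN = Severity × Occurrence × Detection:
  Item 1: 5 × 9 × 4 = 180
  Item 2: 2 × 8 × 8 = 128
  Item 3: 8 × 10 × 5 = 400
  Item 4: 5 × 3 × 6 = 90
  Item 5: 8 × 3 × 3 = 72
  Item 6: 7 × 4 × 6 = 168
  Item 7: 2 × 6 × 5 = 60
Sorted descending: 400, 180, 168, 128, 90, 72, 60.
The fifth-highest RPN is 90 (Item 4).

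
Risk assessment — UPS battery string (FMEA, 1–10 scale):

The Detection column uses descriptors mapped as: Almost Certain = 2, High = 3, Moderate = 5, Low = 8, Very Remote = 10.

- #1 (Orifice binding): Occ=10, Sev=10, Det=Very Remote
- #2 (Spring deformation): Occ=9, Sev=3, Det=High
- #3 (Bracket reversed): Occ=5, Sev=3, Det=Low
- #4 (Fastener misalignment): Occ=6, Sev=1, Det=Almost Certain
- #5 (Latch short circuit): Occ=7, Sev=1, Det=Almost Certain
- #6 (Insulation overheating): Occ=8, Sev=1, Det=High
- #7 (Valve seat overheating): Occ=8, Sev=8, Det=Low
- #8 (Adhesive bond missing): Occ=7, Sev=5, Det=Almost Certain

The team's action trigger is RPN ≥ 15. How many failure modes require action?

RPN = Severity × Occurrence × Detection:
  #1: 10 × 10 × 10 = 1000
  #2: 3 × 9 × 3 = 81
  #3: 3 × 5 × 8 = 120
  #4: 1 × 6 × 2 = 12
  #5: 1 × 7 × 2 = 14
  #6: 1 × 8 × 3 = 24
  #7: 8 × 8 × 8 = 512
  #8: 5 × 7 × 2 = 70
Modes with RPN ≥ 15: #1 (1000), #2 (81), #3 (120), #6 (24), #7 (512), #8 (70) → 6.

6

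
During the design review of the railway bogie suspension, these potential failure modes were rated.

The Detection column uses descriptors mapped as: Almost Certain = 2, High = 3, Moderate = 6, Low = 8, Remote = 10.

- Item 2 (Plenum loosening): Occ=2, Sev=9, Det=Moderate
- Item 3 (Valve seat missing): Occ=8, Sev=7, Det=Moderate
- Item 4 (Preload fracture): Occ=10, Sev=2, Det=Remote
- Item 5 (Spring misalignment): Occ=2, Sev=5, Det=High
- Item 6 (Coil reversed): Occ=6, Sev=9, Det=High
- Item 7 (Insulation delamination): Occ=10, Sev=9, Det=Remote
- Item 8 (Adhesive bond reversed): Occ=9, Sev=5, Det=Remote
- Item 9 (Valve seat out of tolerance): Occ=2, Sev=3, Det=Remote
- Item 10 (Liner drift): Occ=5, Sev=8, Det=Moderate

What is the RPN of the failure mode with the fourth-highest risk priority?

240

RPN = Severity × Occurrence × Detection:
  Item 2: 9 × 2 × 6 = 108
  Item 3: 7 × 8 × 6 = 336
  Item 4: 2 × 10 × 10 = 200
  Item 5: 5 × 2 × 3 = 30
  Item 6: 9 × 6 × 3 = 162
  Item 7: 9 × 10 × 10 = 900
  Item 8: 5 × 9 × 10 = 450
  Item 9: 3 × 2 × 10 = 60
  Item 10: 8 × 5 × 6 = 240
Sorted descending: 900, 450, 336, 240, 200, 162, 108, 60, 30.
The fourth-highest RPN is 240 (Item 10).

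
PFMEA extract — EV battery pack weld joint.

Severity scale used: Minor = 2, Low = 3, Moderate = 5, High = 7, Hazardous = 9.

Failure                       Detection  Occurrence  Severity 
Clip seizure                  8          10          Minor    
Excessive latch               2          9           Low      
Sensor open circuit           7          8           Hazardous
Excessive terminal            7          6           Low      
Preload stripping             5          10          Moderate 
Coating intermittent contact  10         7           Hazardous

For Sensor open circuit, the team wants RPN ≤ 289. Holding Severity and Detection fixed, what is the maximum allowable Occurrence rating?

4

Sensor open circuit: S=9, O=8, D=7 → current RPN = 504.
Fixed product = 63. Need 63 × O ≤ 289, so O ≤ 289/63 = 4.59.
Maximum integer Occurrence rating = 4 (gives RPN 252; O=5 would give 315 > 289).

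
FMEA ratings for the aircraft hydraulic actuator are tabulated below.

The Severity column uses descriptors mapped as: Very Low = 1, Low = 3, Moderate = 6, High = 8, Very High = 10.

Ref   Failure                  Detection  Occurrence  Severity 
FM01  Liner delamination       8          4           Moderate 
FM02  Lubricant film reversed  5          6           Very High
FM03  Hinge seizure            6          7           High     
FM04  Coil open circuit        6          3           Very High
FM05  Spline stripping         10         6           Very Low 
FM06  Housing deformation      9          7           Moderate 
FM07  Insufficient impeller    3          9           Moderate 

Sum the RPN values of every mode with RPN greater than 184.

RPN = Severity × Occurrence × Detection:
  FM01: 6 × 4 × 8 = 192
  FM02: 10 × 6 × 5 = 300
  FM03: 8 × 7 × 6 = 336
  FM04: 10 × 3 × 6 = 180
  FM05: 1 × 6 × 10 = 60
  FM06: 6 × 7 × 9 = 378
  FM07: 6 × 9 × 3 = 162
RPN > 184: FM01 (192), FM02 (300), FM03 (336), FM06 (378).
Sum: 192 + 300 + 336 + 378 = 1206.

1206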